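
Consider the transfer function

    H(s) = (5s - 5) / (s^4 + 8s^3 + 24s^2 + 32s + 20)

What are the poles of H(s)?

s = -3 + j, -3 - j, -1 + j, -1 - j

The poles are the roots of the denominator s^4 + 8s^3 + 24s^2 + 32s + 20 = 0.
No real roots exist; factor into two real quadratics: (s^2 + 6s + 10)(s^2 + 2s + 2) = 0.
Each quadratic gives a conjugate pair via the quadratic formula.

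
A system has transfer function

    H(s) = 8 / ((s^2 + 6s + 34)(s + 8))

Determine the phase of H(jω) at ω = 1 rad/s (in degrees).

At s = j1: numerator = 8, denominator = 258 + j81.
∠H = ∠num − ∠den = 0° − (17.430°) = -17.43°.

∠H(j1) ≈ -17.43°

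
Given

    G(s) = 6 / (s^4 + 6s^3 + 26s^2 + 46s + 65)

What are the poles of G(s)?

s = -1 + 2j, -1 - 2j, -2 + 3j, -2 - 3j

The poles are the roots of the denominator s^4 + 6s^3 + 26s^2 + 46s + 65 = 0.
No real roots exist; factor into two real quadratics: (s^2 + 2s + 5)(s^2 + 4s + 13) = 0.
Each quadratic gives a conjugate pair via the quadratic formula.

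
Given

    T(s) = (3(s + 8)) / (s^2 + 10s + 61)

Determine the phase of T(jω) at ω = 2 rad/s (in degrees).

At s = j2: numerator = 24 + j6, denominator = 57 + j20.
∠T = ∠num − ∠den = 14.036° − (19.335°) = -5.299°.

∠T(j2) ≈ -5.299°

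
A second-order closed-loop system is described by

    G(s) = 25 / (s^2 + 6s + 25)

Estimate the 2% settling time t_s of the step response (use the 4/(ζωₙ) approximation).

Comparing s^2 + 6s + 25 to s^2 + 2ζωₙs + ωₙ²: ωₙ = 5 rad/s and ζ = 6/(2·5) = 0.6.
ζωₙ = 6/2 = 3, so t_s ≈ 4/(ζωₙ) = 4/3 ≈ 1.333 s.

t_s ≈ 1.333 s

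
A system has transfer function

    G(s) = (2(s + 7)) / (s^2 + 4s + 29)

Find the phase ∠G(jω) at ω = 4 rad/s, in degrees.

At s = j4: numerator = 14 + j8, denominator = 13 + j16.
∠G = ∠num − ∠den = 29.745° − (50.906°) = -21.16°.

∠G(j4) ≈ -21.16°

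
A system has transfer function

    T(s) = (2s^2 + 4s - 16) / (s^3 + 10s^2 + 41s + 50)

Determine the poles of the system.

The poles are the roots of the denominator s^3 + 10s^2 + 41s + 50 = 0.
Trying s = -2: the polynomial evaluates to 0, so (s + 2) is a factor.
Dividing out leaves s^2 + 8s + 25 = 0.
The quadratic formula then gives s = -4 ± 3j.

s = -4 ± 3j, -2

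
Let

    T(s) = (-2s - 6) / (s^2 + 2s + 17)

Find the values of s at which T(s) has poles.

s = -1 ± 4j

The poles are the roots of the denominator s^2 + 2s + 17 = 0.
Using the quadratic formula: s = (-2 ± √(-64))/2 = -1 ± 4j.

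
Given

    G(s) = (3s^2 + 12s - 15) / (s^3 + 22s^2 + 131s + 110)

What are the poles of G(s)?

The poles are the roots of the denominator s^3 + 22s^2 + 131s + 110 = 0.
Trying s = -1: the polynomial evaluates to 0, so (s + 1) is a factor.
Dividing out leaves s^2 + 21s + 110 = 0.
Factoring the quadratic: (s + 11)(s + 10) = 0.

s = -1, -11, -10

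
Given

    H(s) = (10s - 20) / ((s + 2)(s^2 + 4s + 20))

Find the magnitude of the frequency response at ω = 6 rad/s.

|H(j6)| ≈ 0.3467

Substitute s = j6: numerator = -20 + j60, denominator = -176 - j48.
|H(j6)| = |-20 + j60| / |-176 - j48| = 63.246 / 182.43 ≈ 0.3467.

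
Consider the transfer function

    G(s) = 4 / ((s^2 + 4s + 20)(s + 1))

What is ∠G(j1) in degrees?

At s = j1: numerator = 4, denominator = 15 + j23.
∠G = ∠num − ∠den = 0° − (56.889°) = -56.89°.

∠G(j1) ≈ -56.89°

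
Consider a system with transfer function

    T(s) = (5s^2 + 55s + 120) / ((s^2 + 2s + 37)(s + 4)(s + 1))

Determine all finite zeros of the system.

Set the numerator to zero: 5s^2 + 55s + 120 = 0, i.e. 5·(s^2 + 11s + 24) = 0.
Factoring: (s + 8)(s + 3) = 0.

s = -8, -3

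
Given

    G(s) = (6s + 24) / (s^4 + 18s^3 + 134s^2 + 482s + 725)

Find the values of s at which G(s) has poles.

s = -4 + 3j, -4 - 3j, -5 + 2j, -5 - 2j

The poles are the roots of the denominator s^4 + 18s^3 + 134s^2 + 482s + 725 = 0.
No real roots exist; factor into two real quadratics: (s^2 + 8s + 25)(s^2 + 10s + 29) = 0.
Each quadratic gives a conjugate pair via the quadratic formula.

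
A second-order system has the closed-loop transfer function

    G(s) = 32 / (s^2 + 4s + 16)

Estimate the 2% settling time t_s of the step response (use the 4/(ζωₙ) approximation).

t_s ≈ 2 s

Comparing s^2 + 4s + 16 to s^2 + 2ζωₙs + ωₙ²: ωₙ = 4 rad/s and ζ = 4/(2·4) = 0.5.
ζωₙ = 4/2 = 2, so t_s ≈ 4/(ζωₙ) = 4/2 = 2 s.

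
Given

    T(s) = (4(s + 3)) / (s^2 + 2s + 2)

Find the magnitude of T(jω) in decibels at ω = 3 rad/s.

Substitute s = j3: numerator = 12 + j12, denominator = -7 + j6.
|T(j3)| = |12 + j12| / |-7 + j6| = 16.971 / 9.2195 ≈ 1.841.
In decibels: 20·log₁₀(1.841) ≈ 5.30 dB.

|T(j3)|_dB ≈ 5.30 dB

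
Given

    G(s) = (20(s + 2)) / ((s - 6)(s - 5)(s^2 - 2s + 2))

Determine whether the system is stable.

unstable

The poles can be read from the denominator factors: s = 6, 5, 1 ± j.
Since the pole(s) at s = 6, 5, 1 + j, 1 - j lie in the right half-plane, the system is unstable.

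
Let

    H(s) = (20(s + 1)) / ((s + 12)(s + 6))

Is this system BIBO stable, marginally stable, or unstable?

stable

The poles can be read from the denominator factors: s = -12, -6.
Since all poles lie strictly in the left half-plane, the system is stable.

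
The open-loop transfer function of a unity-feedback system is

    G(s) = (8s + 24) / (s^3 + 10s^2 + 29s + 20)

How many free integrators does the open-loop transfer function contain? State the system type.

Type 0

The denominator has no factor of s at the origin — no free integrator — so this is a Type 0 system.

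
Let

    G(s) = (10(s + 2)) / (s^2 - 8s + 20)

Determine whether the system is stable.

The denominator s^2 - 8s + 20 factors as (s^2 - 8s + 20), giving poles at s = 4 + 2j, 4 - 2j.
Since the pole(s) at s = 4 ± 2j lie in the right half-plane, the system is unstable.

unstable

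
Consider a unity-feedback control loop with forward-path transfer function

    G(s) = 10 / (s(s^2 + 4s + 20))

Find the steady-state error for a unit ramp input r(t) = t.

e_ss = 2

G(s) has one pole at the origin.
This is a Type 1 system. Kv = lim_{s→0} s·G(s) = 10/20 = 1/2.
e_ss = 1/Kv = 1/(1/2) = 2.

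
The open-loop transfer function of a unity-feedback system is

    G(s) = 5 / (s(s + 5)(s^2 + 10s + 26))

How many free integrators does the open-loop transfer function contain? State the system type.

The denominator has 1 factor of s at the origin (free integrator), so this is a Type 1 system.

Type 1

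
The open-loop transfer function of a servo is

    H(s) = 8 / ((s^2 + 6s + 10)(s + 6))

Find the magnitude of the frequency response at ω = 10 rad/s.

Substitute s = j10: numerator = 8, denominator = -1140 - j540.
|H(j10)| = |8| / |-1140 - j540| = 8 / 1261.4 ≈ 0.006342.

|H(j10)| ≈ 0.006342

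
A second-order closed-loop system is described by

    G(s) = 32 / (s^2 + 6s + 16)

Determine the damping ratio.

ζ = 0.75

Compare the denominator to the standard form s^2 + 2ζωₙs + ωₙ².
ωₙ² = 16, so ωₙ = 4 rad/s.
2ζωₙ = 6, so ζ = 6/(2·4) = 0.75.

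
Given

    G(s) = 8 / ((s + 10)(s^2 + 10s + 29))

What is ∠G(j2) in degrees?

At s = j2: numerator = 8, denominator = 210 + j250.
∠G = ∠num − ∠den = 0° − (49.970°) = -49.97°.

∠G(j2) ≈ -49.97°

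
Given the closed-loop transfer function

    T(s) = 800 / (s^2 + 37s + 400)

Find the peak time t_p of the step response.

Comparing s^2 + 37s + 400 to s^2 + 2ζωₙs + ωₙ²: ωₙ = 20 rad/s and ζ = 37/(2·20) = 0.925.
ζωₙ = 37/2 = 18.5, so ω_d = ωₙ√(1−ζ²) = √(ωₙ² − (ζωₙ)²) = √(400 − 18.5²) = √57.75 ≈ 7.599 rad/s.
t_p = π/ω_d = π/7.599 ≈ 0.4134 s.

t_p ≈ 0.4134 s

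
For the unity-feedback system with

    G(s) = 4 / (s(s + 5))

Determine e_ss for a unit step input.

e_ss = 0

G(s) has one pole at the origin.
This is a Type 1 system; for a step input the steady-state error is zero.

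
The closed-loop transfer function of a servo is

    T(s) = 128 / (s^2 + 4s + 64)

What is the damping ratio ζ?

Compare the denominator to the standard form s^2 + 2ζωₙs + ωₙ².
ωₙ² = 64, so ωₙ = 8 rad/s.
2ζωₙ = 4, so ζ = 4/(2·8) = 0.25.

ζ = 0.25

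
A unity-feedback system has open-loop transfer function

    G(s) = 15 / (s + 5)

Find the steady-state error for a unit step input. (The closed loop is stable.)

e_ss = 0.2500

G(s) has no poles at the origin.
This is a Type 0 system. Kp = lim_{s→0} G(s) = 15/5 = 3.
e_ss = 1/(1 + Kp) = 1/(1 + 3) = 1/4 ≈ 0.2500.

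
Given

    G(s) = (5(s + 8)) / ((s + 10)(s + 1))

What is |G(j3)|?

|G(j3)| ≈ 1.294

Substitute s = j3: numerator = 40 + j15, denominator = 1 + j33.
|G(j3)| = |40 + j15| / |1 + j33| = 42.720 / 33.015 ≈ 1.294.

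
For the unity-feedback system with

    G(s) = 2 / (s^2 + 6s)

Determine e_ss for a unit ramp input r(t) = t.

G(s) has one pole at the origin.
This is a Type 1 system. Kv = lim_{s→0} s·G(s) = 2/6 = 1/3.
e_ss = 1/Kv = 1/(1/3) = 3.

e_ss = 3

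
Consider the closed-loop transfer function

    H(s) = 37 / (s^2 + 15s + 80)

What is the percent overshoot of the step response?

Comparing s^2 + 15s + 80 to s^2 + 2ζωₙs + ωₙ²: ωₙ = √80 ≈ 8.944 rad/s and ζ = 15/(2·√80) ≈ 0.8385.
%OS = 100·exp(−πζ/√(1−ζ²)) = 100·exp(−π·0.8385/√(1−0.8385²)) ≈ 0.795%.

%OS ≈ 0.795%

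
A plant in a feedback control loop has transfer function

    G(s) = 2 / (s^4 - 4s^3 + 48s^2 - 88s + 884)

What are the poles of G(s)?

s = 3 + 5j, 3 - 5j, -1 + 5j, -1 - 5j

The poles are the roots of the denominator s^4 - 4s^3 + 48s^2 - 88s + 884 = 0.
No real roots exist; factor into two real quadratics: (s^2 - 6s + 34)(s^2 + 2s + 26) = 0.
Each quadratic gives a conjugate pair via the quadratic formula.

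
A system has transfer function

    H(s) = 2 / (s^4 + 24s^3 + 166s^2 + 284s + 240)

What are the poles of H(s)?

s = -1 + j, -1 - j, -12, -10

The poles are the roots of the denominator s^4 + 24s^3 + 166s^2 + 284s + 240 = 0.
Trying s = -12: the polynomial evaluates to 0, so (s + 12) is a factor.
Dividing out leaves s^3 + 12s^2 + 22s + 20 = 0.
This factors further as (s^2 + 2s + 2)(s + 10) = 0.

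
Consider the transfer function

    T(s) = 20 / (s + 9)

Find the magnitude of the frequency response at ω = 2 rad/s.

|T(j2)| ≈ 2.169

Substitute s = j2: numerator = 20, denominator = 9 + j2.
|T(j2)| = |20| / |9 + j2| = 20 / 9.2195 ≈ 2.169.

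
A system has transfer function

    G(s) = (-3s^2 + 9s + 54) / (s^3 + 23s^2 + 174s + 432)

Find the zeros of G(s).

Set the numerator to zero: -3s^2 + 9s + 54 = 0, i.e. -3·(s^2 - 3s - 18) = 0.
Factoring: (s + 3)(s - 6) = 0.

s = -3, 6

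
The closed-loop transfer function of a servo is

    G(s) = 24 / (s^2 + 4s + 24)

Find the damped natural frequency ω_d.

ω_d ≈ 4.472 rad/s

Comparing s^2 + 4s + 24 to s^2 + 2ζωₙs + ωₙ²: ωₙ = √24 ≈ 4.899 rad/s and ζ = 4/(2·√24) ≈ 0.4082.
ζωₙ = 4/2 = 2, so ω_d = ωₙ√(1−ζ²) = √(ωₙ² − (ζωₙ)²) = √(24 − 2²) = √20 ≈ 4.472 rad/s.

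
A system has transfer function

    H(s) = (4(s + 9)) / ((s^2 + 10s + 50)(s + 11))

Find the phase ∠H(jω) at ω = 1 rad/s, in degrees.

At s = j1: numerator = 36 + j4, denominator = 529 + j159.
∠H = ∠num − ∠den = 6.3402° − (16.729°) = -10.39°.

∠H(j1) ≈ -10.39°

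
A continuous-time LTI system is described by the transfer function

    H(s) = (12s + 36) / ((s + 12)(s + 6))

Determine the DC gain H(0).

H(0) = 1/2 ≈ 0.5000

Set s = 0: H(0) = (36) / (72) = 1/2.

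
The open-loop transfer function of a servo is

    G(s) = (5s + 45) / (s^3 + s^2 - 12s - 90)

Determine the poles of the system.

s = -3 ± 3j, 5

The poles are the roots of the denominator s^3 + s^2 - 12s - 90 = 0.
Trying s = 5: the polynomial evaluates to 0, so (s - 5) is a factor.
Dividing out leaves s^2 + 6s + 18 = 0.
The quadratic formula then gives s = -3 ± 3j.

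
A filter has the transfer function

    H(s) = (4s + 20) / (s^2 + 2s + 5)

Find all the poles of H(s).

s = -1 ± 2j

The poles are the roots of the denominator s^2 + 2s + 5 = 0.
Using the quadratic formula: s = (-2 ± √(-16))/2 = -1 ± 2j.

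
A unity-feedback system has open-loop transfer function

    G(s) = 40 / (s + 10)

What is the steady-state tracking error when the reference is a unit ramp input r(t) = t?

G(s) has no poles at the origin.
This is a Type 0 system; Kv = lim_{s→0} s·G(s) = 0, so the steady-state error for a ramp input is infinite.

e_ss = ∞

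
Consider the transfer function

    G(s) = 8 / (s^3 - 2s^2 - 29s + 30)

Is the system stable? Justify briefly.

The denominator s^3 - 2s^2 - 29s + 30 factors as (s - 1)(s - 6)(s + 5), giving poles at s = 1, 6, -5.
Since the pole(s) at s = 1, 6 lie in the right half-plane, the system is unstable.

unstable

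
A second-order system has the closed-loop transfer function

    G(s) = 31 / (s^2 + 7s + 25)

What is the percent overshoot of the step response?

Comparing s^2 + 7s + 25 to s^2 + 2ζωₙs + ωₙ²: ωₙ = 5 rad/s and ζ = 7/(2·5) = 0.7.
%OS = 100·exp(−πζ/√(1−ζ²)) = 100·exp(−π·0.7/√(1−0.7²)) ≈ 4.60%.

%OS ≈ 4.60%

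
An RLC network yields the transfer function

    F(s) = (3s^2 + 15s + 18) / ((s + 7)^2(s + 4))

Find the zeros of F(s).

s = -2, -3

Set the numerator to zero: 3s^2 + 15s + 18 = 0, i.e. 3·(s^2 + 5s + 6) = 0.
Factoring: (s + 2)(s + 3) = 0.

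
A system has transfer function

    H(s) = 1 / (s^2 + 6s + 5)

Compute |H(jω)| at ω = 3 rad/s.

Substitute s = j3: numerator = 1, denominator = -4 + j18.
|H(j3)| = |1| / |-4 + j18| = 1 / 18.439 ≈ 0.05423.

|H(j3)| ≈ 0.05423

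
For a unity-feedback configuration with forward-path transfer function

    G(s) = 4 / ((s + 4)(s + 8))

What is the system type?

Type 0

The denominator has no factor of s at the origin — no free integrator — so this is a Type 0 system.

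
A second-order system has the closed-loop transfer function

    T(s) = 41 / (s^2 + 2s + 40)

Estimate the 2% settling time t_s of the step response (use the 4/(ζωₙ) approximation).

Comparing s^2 + 2s + 40 to s^2 + 2ζωₙs + ωₙ²: ωₙ = √40 ≈ 6.325 rad/s and ζ = 2/(2·√40) ≈ 0.1581.
ζωₙ = 2/2 = 1, so t_s ≈ 4/(ζωₙ) = 4/1 = 4 s.

t_s ≈ 4 s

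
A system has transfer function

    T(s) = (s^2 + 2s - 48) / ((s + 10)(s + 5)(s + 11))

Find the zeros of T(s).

Set the numerator to zero: s^2 + 2s - 48 = 0.
Factoring: (s - 6)(s + 8) = 0.

s = 6, -8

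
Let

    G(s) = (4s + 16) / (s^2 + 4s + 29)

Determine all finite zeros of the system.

Set the numerator to zero: 4s + 16 = 0, i.e. 4·(s + 4) = 0.
So s = -4.

s = -4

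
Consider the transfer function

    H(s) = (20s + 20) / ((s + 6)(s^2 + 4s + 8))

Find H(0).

H(0) = 5/12 ≈ 0.4167

Set s = 0: H(0) = (20) / (48) = 5/12.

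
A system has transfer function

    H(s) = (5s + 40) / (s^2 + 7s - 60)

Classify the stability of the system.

The denominator s^2 + 7s - 60 factors as (s - 5)(s + 12), giving poles at s = 5, -12.
Since the pole(s) at s = 5 lie in the right half-plane, the system is unstable.

unstable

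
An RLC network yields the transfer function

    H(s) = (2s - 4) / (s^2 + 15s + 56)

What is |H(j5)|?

Substitute s = j5: numerator = -4 + j10, denominator = 31 + j75.
|H(j5)| = |-4 + j10| / |31 + j75| = 10.770 / 81.154 ≈ 0.1327.

|H(j5)| ≈ 0.1327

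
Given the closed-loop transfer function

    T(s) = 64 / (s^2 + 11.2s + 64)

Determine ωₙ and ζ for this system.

ωₙ = 8 rad/s, ζ = 0.7

Compare the denominator to the standard form s^2 + 2ζωₙs + ωₙ².
ωₙ² = 64, so ωₙ = 8 rad/s.
2ζωₙ = 11.2, so ζ = 11.2/(2·8) = 0.7.
With ζ = 0.7 the response is underdamped.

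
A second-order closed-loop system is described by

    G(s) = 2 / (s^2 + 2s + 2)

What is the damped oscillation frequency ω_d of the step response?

Comparing s^2 + 2s + 2 to s^2 + 2ζωₙs + ωₙ²: ωₙ = √2 ≈ 1.414 rad/s and ζ = 2/(2·√2) ≈ 0.7071.
ζωₙ = 2/2 = 1, so ω_d = ωₙ√(1−ζ²) = √(ωₙ² − (ζωₙ)²) = √(2 − 1²) = √1 = 1 rad/s.

ω_d = 1 rad/s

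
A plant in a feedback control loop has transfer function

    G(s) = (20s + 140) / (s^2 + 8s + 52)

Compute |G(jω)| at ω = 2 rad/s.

|G(j2)| ≈ 2.878

Substitute s = j2: numerator = 140 + j40, denominator = 48 + j16.
|G(j2)| = |140 + j40| / |48 + j16| = 145.60 / 50.596 ≈ 2.878.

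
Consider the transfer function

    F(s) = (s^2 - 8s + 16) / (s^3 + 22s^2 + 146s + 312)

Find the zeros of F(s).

s = 4, 4

Set the numerator to zero: s^2 - 8s + 16 = 0.
Factoring: (s - 4)^2 = 0.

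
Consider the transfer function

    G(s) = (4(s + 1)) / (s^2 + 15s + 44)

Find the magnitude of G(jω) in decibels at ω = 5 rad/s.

Substitute s = j5: numerator = 4 + j20, denominator = 19 + j75.
|G(j5)| = |4 + j20| / |19 + j75| = 20.396 / 77.369 ≈ 0.2636.
In decibels: 20·log₁₀(0.2636) ≈ -11.6 dB.

|G(j5)|_dB ≈ -11.6 dB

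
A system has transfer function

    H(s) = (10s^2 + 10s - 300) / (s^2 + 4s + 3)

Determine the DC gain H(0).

H(0) = -100

Set s = 0: H(0) = (-300) / (3) = -100.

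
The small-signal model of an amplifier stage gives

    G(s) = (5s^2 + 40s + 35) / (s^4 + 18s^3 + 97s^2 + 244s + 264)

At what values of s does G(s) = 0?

s = -1, -7

Set the numerator to zero: 5s^2 + 40s + 35 = 0, i.e. 5·(s^2 + 8s + 7) = 0.
Factoring: (s + 1)(s + 7) = 0.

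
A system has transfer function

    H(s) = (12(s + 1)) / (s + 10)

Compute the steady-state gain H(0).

At s = 0 each factor (s + a) contributes a and each (s^2 + bs + c) contributes c.
H(0) = 12·(1) / ((10)) = 12/10 = 6/5.

H(0) = 6/5 ≈ 1.200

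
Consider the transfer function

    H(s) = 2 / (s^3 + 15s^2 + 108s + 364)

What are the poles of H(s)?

s = -4 + 6j, -4 - 6j, -7

The poles are the roots of the denominator s^3 + 15s^2 + 108s + 364 = 0.
Trying s = -7: the polynomial evaluates to 0, so (s + 7) is a factor.
Dividing out leaves s^2 + 8s + 52 = 0.
The quadratic formula then gives s = -4 ± 6j.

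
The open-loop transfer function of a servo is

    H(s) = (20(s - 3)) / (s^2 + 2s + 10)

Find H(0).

Set s = 0: H(0) = (-60) / (10) = -6.

H(0) = -6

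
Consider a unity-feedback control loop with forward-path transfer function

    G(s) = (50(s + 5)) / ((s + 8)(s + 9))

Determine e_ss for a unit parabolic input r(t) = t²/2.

e_ss = ∞

G(s) has no poles at the origin.
This is a Type 0 system; Ka = lim_{s→0} s^2·G(s) = 0, so the steady-state error for a parabola input is infinite.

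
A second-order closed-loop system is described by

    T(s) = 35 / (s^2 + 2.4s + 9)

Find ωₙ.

ωₙ = 3 rad/s

Compare the denominator to the standard form s^2 + 2ζωₙs + ωₙ².
ωₙ² = 9, so ωₙ = 3 rad/s.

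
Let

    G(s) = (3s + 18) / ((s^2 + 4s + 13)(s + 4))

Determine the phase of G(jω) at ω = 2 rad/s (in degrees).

At s = j2: numerator = 18 + j6, denominator = 20 + j50.
∠G = ∠num − ∠den = 18.435° − (68.199°) = -49.76°.

∠G(j2) ≈ -49.76°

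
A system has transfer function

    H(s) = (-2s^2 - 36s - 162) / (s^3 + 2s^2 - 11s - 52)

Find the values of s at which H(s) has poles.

s = -3 ± 2j, 4

The poles are the roots of the denominator s^3 + 2s^2 - 11s - 52 = 0.
Trying s = 4: the polynomial evaluates to 0, so (s - 4) is a factor.
Dividing out leaves s^2 + 6s + 13 = 0.
The quadratic formula then gives s = -3 ± 2j.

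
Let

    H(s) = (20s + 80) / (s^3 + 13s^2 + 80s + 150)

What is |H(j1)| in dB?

Substitute s = j1: numerator = 80 + j20, denominator = 137 + j79.
|H(j1)| = |80 + j20| / |137 + j79| = 82.462 / 158.15 ≈ 0.5214.
In decibels: 20·log₁₀(0.5214) ≈ -5.66 dB.

|H(j1)|_dB ≈ -5.66 dB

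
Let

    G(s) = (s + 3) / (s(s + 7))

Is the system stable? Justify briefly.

marginally stable

The poles can be read from the denominator factors: s = 0, -7.
Since the simple pole(s) at s = 0 lie on the jω-axis with none in the right half-plane, the system is marginally stable.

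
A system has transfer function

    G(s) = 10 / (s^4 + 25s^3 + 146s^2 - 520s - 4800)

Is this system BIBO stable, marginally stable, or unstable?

unstable

The denominator s^4 + 25s^3 + 146s^2 - 520s - 4800 factors as (s + 8)(s + 10)(s + 12)(s - 5), giving poles at s = -8, -10, -12, 5.
Since the pole(s) at s = 5 lie in the right half-plane, the system is unstable.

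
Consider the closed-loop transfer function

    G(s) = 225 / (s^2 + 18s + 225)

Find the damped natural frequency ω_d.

Comparing s^2 + 18s + 225 to s^2 + 2ζωₙs + ωₙ²: ωₙ = 15 rad/s and ζ = 18/(2·15) = 0.6.
ζωₙ = 18/2 = 9, so ω_d = ωₙ√(1−ζ²) = √(ωₙ² − (ζωₙ)²) = √(225 − 9²) = √144 = 12 rad/s.

ω_d = 12 rad/s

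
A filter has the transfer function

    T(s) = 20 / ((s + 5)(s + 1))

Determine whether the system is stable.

The poles can be read from the denominator factors: s = -5, -1.
Since all poles lie strictly in the left half-plane, the system is stable.

stable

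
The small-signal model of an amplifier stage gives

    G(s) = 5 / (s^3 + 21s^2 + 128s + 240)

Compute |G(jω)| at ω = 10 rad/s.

Substitute s = j10: numerator = 5, denominator = -1860 + j280.
|G(j10)| = |5| / |-1860 + j280| = 5 / 1881.0 ≈ 0.002658.

|G(j10)| ≈ 0.002658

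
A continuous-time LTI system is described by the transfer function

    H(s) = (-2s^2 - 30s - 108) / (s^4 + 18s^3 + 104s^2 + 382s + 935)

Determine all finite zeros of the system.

Set the numerator to zero: -2s^2 - 30s - 108 = 0, i.e. -2·(s^2 + 15s + 54) = 0.
Factoring: (s + 6)(s + 9) = 0.

s = -6, -9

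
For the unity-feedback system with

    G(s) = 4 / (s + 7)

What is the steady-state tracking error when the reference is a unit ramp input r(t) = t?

e_ss = ∞

G(s) has no poles at the origin.
This is a Type 0 system; Kv = lim_{s→0} s·G(s) = 0, so the steady-state error for a ramp input is infinite.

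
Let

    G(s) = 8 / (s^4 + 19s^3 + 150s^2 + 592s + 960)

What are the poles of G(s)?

The poles are the roots of the denominator s^4 + 19s^3 + 150s^2 + 592s + 960 = 0.
Trying s = -5: the polynomial evaluates to 0, so (s + 5) is a factor.
Dividing out leaves s^3 + 14s^2 + 80s + 192 = 0.
This factors further as (s^2 + 8s + 32)(s + 6) = 0.

s = -4 ± 4j, -5, -6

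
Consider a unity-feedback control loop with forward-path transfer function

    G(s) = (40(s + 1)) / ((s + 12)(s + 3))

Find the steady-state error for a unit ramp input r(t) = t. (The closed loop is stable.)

G(s) has no poles at the origin.
This is a Type 0 system; Kv = lim_{s→0} s·G(s) = 0, so the steady-state error for a ramp input is infinite.

e_ss = ∞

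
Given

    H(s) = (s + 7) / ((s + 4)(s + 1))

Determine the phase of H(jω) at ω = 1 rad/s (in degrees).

∠H(j1) ≈ -50.91°

At s = j1: numerator = 7 + j1, denominator = 3 + j5.
∠H = ∠num − ∠den = 8.1301° − (59.036°) = -50.91°.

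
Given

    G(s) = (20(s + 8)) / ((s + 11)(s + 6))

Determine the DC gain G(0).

G(0) = 80/33 ≈ 2.424

At s = 0 each factor (s + a) contributes a and each (s^2 + bs + c) contributes c.
G(0) = 20·(8) / ((11) · (6)) = 160/66 = 80/33.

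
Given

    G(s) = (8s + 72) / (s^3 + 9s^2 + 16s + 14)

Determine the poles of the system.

s = -1 ± j, -7

The poles are the roots of the denominator s^3 + 9s^2 + 16s + 14 = 0.
Trying s = -7: the polynomial evaluates to 0, so (s + 7) is a factor.
Dividing out leaves s^2 + 2s + 2 = 0.
The quadratic formula then gives s = -1 ± 1j.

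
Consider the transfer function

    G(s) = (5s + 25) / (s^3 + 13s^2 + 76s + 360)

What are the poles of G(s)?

The poles are the roots of the denominator s^3 + 13s^2 + 76s + 360 = 0.
Trying s = -9: the polynomial evaluates to 0, so (s + 9) is a factor.
Dividing out leaves s^2 + 4s + 40 = 0.
The quadratic formula then gives s = -2 ± 6j.

s = -2 + 6j, -2 - 6j, -9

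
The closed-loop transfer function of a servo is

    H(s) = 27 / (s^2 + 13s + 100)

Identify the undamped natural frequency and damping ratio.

ωₙ = 10 rad/s, ζ = 0.65

Compare the denominator to the standard form s^2 + 2ζωₙs + ωₙ².
ωₙ² = 100, so ωₙ = 10 rad/s.
2ζωₙ = 13, so ζ = 13/(2·10) = 0.65.
With ζ = 0.65 the response is underdamped.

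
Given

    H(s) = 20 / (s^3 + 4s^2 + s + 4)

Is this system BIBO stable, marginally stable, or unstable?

marginally stable

The denominator s^3 + 4s^2 + s + 4 factors as (s^2 + 1)(s + 4), giving poles at s = j, -j, -4.
Since the simple pole(s) at s = j, -j lie on the jω-axis with none in the right half-plane, the system is marginally stable.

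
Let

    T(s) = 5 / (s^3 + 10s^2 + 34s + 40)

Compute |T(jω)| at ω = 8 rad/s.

|T(j8)| ≈ 0.007737

Substitute s = j8: numerator = 5, denominator = -600 - j240.
|T(j8)| = |5| / |-600 - j240| = 5 / 646.22 ≈ 0.007737.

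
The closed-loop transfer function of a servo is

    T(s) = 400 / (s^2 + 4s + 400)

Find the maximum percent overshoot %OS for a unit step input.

%OS ≈ 72.9%

Comparing s^2 + 4s + 400 to s^2 + 2ζωₙs + ωₙ²: ωₙ = 20 rad/s and ζ = 4/(2·20) = 0.1.
%OS = 100·exp(−πζ/√(1−ζ²)) = 100·exp(−π·0.1/√(1−0.1²)) ≈ 72.9%.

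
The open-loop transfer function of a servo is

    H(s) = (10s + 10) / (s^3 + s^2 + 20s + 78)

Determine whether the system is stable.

The denominator s^3 + s^2 + 20s + 78 factors as (s + 3)(s^2 - 2s + 26), giving poles at s = -3, 1 + 5j, 1 - 5j.
Since the pole(s) at s = 1 ± 5j lie in the right half-plane, the system is unstable.

unstable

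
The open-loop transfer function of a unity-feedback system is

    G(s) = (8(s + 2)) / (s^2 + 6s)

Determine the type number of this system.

The denominator has 1 factor of s at the origin (free integrator), so this is a Type 1 system.

Type 1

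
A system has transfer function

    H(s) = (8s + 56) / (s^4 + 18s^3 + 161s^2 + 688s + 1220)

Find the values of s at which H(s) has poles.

The poles are the roots of the denominator s^4 + 18s^3 + 161s^2 + 688s + 1220 = 0.
No real roots exist; factor into two real quadratics: (s^2 + 8s + 20)(s^2 + 10s + 61) = 0.
Each quadratic gives a conjugate pair via the quadratic formula.

s = -4 + 2j, -4 - 2j, -5 + 6j, -5 - 6j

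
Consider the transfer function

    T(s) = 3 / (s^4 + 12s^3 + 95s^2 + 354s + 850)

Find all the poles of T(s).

s = -3 ± 5j, -3 ± 4j

The poles are the roots of the denominator s^4 + 12s^3 + 95s^2 + 354s + 850 = 0.
No real roots exist; factor into two real quadratics: (s^2 + 6s + 34)(s^2 + 6s + 25) = 0.
Each quadratic gives a conjugate pair via the quadratic formula.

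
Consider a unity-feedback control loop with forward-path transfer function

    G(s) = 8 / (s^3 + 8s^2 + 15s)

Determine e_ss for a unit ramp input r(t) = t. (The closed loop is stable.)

e_ss = 1.875

G(s) has one pole at the origin.
This is a Type 1 system. Kv = lim_{s→0} s·G(s) = 8/15.
e_ss = 1/Kv = 1/(8/15) = 15/8 ≈ 1.875.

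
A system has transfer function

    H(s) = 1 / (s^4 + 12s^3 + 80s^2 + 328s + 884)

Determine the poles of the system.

The poles are the roots of the denominator s^4 + 12s^3 + 80s^2 + 328s + 884 = 0.
No real roots exist; factor into two real quadratics: (s^2 + 10s + 34)(s^2 + 2s + 26) = 0.
Each quadratic gives a conjugate pair via the quadratic formula.

s = -5 ± 3j, -1 ± 5j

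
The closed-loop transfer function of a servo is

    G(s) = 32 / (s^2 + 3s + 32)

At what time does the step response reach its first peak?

Comparing s^2 + 3s + 32 to s^2 + 2ζωₙs + ωₙ²: ωₙ = √32 ≈ 5.657 rad/s and ζ = 3/(2·√32) ≈ 0.2652.
ζωₙ = 3/2 = 1.5, so ω_d = ωₙ√(1−ζ²) = √(ωₙ² − (ζωₙ)²) = √(32 − 1.5²) = √29.75 ≈ 5.454 rad/s.
t_p = π/ω_d = π/5.454 ≈ 0.5760 s.

t_p ≈ 0.5760 s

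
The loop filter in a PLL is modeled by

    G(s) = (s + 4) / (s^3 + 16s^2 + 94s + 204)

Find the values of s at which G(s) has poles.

s = -5 ± 3j, -6

The poles are the roots of the denominator s^3 + 16s^2 + 94s + 204 = 0.
Trying s = -6: the polynomial evaluates to 0, so (s + 6) is a factor.
Dividing out leaves s^2 + 10s + 34 = 0.
The quadratic formula then gives s = -5 ± 3j.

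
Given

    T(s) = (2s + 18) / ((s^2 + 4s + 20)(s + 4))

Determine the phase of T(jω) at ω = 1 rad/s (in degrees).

∠T(j1) ≈ -19.58°

At s = j1: numerator = 18 + j2, denominator = 72 + j35.
∠T = ∠num − ∠den = 6.3402° − (25.925°) = -19.58°.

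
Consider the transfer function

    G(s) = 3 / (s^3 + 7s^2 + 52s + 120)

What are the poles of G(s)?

s = -2 + 6j, -2 - 6j, -3

The poles are the roots of the denominator s^3 + 7s^2 + 52s + 120 = 0.
Trying s = -3: the polynomial evaluates to 0, so (s + 3) is a factor.
Dividing out leaves s^2 + 4s + 40 = 0.
The quadratic formula then gives s = -2 ± 6j.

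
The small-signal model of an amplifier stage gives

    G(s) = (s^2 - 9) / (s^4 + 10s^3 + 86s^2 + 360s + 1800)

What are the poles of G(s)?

The poles are the roots of the denominator s^4 + 10s^3 + 86s^2 + 360s + 1800 = 0.
No real roots exist; factor into two real quadratics: (s^2 + 36)(s^2 + 10s + 50) = 0.
Each quadratic gives a conjugate pair via the quadratic formula.

s = 6j, -6j, -5 + 5j, -5 - 5j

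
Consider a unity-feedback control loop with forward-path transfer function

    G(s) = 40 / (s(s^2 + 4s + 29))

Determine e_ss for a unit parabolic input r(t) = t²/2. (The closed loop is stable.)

e_ss = ∞

G(s) has one pole at the origin.
This is a Type 1 system; Ka = lim_{s→0} s^2·G(s) = 0, so the steady-state error for a parabola input is infinite.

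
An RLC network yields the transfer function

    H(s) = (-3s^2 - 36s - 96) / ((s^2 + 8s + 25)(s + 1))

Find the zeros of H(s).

Set the numerator to zero: -3s^2 - 36s - 96 = 0, i.e. -3·(s^2 + 12s + 32) = 0.
Factoring: (s + 4)(s + 8) = 0.

s = -4, -8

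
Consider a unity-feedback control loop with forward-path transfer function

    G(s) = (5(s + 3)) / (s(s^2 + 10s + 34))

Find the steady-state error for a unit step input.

e_ss = 0

G(s) has one pole at the origin.
This is a Type 1 system; for a step input the steady-state error is zero.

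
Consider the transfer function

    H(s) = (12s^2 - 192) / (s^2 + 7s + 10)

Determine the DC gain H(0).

H(0) = -96/5 ≈ -19.20

Set s = 0: H(0) = (-192) / (10) = -96/5.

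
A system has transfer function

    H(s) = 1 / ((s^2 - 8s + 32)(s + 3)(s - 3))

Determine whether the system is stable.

unstable

The poles can be read from the denominator factors: s = 4 + 4j, 4 - 4j, -3, 3.
Since the pole(s) at s = 4 + 4j, 4 - 4j, 3 lie in the right half-plane, the system is unstable.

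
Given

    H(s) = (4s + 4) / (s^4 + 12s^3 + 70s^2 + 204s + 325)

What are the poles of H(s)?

The poles are the roots of the denominator s^4 + 12s^3 + 70s^2 + 204s + 325 = 0.
No real roots exist; factor into two real quadratics: (s^2 + 8s + 25)(s^2 + 4s + 13) = 0.
Each quadratic gives a conjugate pair via the quadratic formula.

s = -4 ± 3j, -2 ± 3j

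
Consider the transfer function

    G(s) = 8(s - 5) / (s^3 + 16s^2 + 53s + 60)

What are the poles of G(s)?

The poles are the roots of the denominator s^3 + 16s^2 + 53s + 60 = 0.
Trying s = -12: the polynomial evaluates to 0, so (s + 12) is a factor.
Dividing out leaves s^2 + 4s + 5 = 0.
The quadratic formula then gives s = -2 ± 1j.

s = -2 + j, -2 - j, -12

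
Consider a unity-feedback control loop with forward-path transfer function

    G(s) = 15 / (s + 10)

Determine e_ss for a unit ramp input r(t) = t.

e_ss = ∞

G(s) has no poles at the origin.
This is a Type 0 system; Kv = lim_{s→0} s·G(s) = 0, so the steady-state error for a ramp input is infinite.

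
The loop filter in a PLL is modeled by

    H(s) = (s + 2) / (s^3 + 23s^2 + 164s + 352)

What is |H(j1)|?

|H(j1)| ≈ 0.006090

Substitute s = j1: numerator = 2 + j1, denominator = 329 + j163.
|H(j1)| = |2 + j1| / |329 + j163| = 2.2361 / 367.16 ≈ 0.006090.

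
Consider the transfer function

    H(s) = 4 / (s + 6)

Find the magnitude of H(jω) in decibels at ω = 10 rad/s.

Substitute s = j10: numerator = 4, denominator = 6 + j10.
|H(j10)| = |4| / |6 + j10| = 4 / 11.662 ≈ 0.3430.
In decibels: 20·log₁₀(0.3430) ≈ -9.29 dB.

|H(j10)|_dB ≈ -9.29 dB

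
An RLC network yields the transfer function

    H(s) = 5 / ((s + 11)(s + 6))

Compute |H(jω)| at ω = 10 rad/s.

Substitute s = j10: numerator = 5, denominator = -34 + j170.
|H(j10)| = |5| / |-34 + j170| = 5 / 173.37 ≈ 0.02884.

|H(j10)| ≈ 0.02884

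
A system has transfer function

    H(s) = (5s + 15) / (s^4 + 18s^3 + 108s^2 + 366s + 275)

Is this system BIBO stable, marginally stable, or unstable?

stable

The denominator s^4 + 18s^3 + 108s^2 + 366s + 275 factors as (s + 1)(s + 11)(s^2 + 6s + 25), giving poles at s = -1, -11, -3 ± 4j.
Since all poles lie strictly in the left half-plane, the system is stable.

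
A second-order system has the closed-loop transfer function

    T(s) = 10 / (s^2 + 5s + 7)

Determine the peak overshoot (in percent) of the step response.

Comparing s^2 + 5s + 7 to s^2 + 2ζωₙs + ωₙ²: ωₙ = √7 ≈ 2.646 rad/s and ζ = 5/(2·√7) ≈ 0.9449.
%OS = 100·exp(−πζ/√(1−ζ²)) = 100·exp(−π·0.9449/√(1−0.9449²)) ≈ 0.0115%.

%OS ≈ 0.0115%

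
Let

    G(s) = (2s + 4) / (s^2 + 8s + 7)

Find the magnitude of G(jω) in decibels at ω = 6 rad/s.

|G(j6)|_dB ≈ -12.9 dB

Substitute s = j6: numerator = 4 + j12, denominator = -29 + j48.
|G(j6)| = |4 + j12| / |-29 + j48| = 12.649 / 56.080 ≈ 0.2256.
In decibels: 20·log₁₀(0.2256) ≈ -12.9 dB.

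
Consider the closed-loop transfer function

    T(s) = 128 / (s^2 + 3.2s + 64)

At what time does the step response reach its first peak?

Comparing s^2 + 3.2s + 64 to s^2 + 2ζωₙs + ωₙ²: ωₙ = 8 rad/s and ζ = 3.2/(2·8) = 0.2.
ζωₙ = 3.2/2 = 1.6, so ω_d = ωₙ√(1−ζ²) = √(ωₙ² − (ζωₙ)²) = √(64 − 1.6²) = √61.44 ≈ 7.838 rad/s.
t_p = π/ω_d = π/7.838 ≈ 0.4008 s.

t_p ≈ 0.4008 s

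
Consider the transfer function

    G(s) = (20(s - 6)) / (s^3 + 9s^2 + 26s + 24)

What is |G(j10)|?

|G(j10)| ≈ 0.2034

Substitute s = j10: numerator = -120 + j200, denominator = -876 - j740.
|G(j10)| = |-120 + j200| / |-876 - j740| = 233.24 / 1146.7 ≈ 0.2034.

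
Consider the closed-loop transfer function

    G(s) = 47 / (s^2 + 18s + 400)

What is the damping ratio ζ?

ζ = 0.45

Compare the denominator to the standard form s^2 + 2ζωₙs + ωₙ².
ωₙ² = 400, so ωₙ = 20 rad/s.
2ζωₙ = 18, so ζ = 18/(2·20) = 0.45.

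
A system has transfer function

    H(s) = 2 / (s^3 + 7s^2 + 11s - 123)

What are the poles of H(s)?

The poles are the roots of the denominator s^3 + 7s^2 + 11s - 123 = 0.
Trying s = 3: the polynomial evaluates to 0, so (s - 3) is a factor.
Dividing out leaves s^2 + 10s + 41 = 0.
The quadratic formula then gives s = -5 ± 4j.

s = -5 ± 4j, 3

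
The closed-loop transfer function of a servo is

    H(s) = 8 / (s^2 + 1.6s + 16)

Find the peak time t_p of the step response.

Comparing s^2 + 1.6s + 16 to s^2 + 2ζωₙs + ωₙ²: ωₙ = 4 rad/s and ζ = 1.6/(2·4) = 0.2.
ζωₙ = 1.6/2 = 0.8, so ω_d = ωₙ√(1−ζ²) = √(ωₙ² − (ζωₙ)²) = √(16 − 0.8²) = √15.36 ≈ 3.919 rad/s.
t_p = π/ω_d = π/3.919 ≈ 0.8016 s.

t_p ≈ 0.8016 s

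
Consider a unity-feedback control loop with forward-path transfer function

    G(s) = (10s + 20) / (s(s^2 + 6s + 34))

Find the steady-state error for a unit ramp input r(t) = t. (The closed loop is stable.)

G(s) has one pole at the origin.
This is a Type 1 system. Kv = lim_{s→0} s·G(s) = 20/34 = 10/17.
e_ss = 1/Kv = 1/(10/17) = 17/10 ≈ 1.700.

e_ss = 1.700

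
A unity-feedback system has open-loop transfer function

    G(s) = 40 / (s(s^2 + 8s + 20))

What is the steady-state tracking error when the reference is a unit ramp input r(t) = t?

G(s) has one pole at the origin.
This is a Type 1 system. Kv = lim_{s→0} s·G(s) = 40/20 = 2.
e_ss = 1/Kv = 1/(2) = 1/2 ≈ 0.5000.

e_ss = 0.5000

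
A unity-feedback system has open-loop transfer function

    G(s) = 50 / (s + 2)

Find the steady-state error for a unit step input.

e_ss = 0.03846

G(s) has no poles at the origin.
This is a Type 0 system. Kp = lim_{s→0} G(s) = 50/2 = 25.
e_ss = 1/(1 + Kp) = 1/(1 + 25) = 1/26 ≈ 0.03846.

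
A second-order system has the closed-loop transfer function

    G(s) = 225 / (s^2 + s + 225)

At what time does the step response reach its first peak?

Comparing s^2 + s + 225 to s^2 + 2ζωₙs + ωₙ²: ωₙ = 15 rad/s and ζ = 1/(2·15) ≈ 0.03333.
ζωₙ = 1/2 = 0.5, so ω_d = ωₙ√(1−ζ²) = √(ωₙ² − (ζωₙ)²) = √(225 − 0.5²) = √224.75 ≈ 14.99 rad/s.
t_p = π/ω_d = π/14.99 ≈ 0.2096 s.

t_p ≈ 0.2096 s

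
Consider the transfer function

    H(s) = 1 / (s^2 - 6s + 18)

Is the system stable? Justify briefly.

unstable

The denominator s^2 - 6s + 18 factors as (s^2 - 6s + 18), giving poles at s = 3 ± 3j.
Since the pole(s) at s = 3 + 3j, 3 - 3j lie in the right half-plane, the system is unstable.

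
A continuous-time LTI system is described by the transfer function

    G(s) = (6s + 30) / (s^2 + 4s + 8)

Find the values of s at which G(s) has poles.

s = -2 ± 2j

The poles are the roots of the denominator s^2 + 4s + 8 = 0.
Using the quadratic formula: s = (-4 ± √(-16))/2 = -2 ± 2j.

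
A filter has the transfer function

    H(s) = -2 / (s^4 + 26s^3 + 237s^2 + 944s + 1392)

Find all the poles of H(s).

The poles are the roots of the denominator s^4 + 26s^3 + 237s^2 + 944s + 1392 = 0.
Trying s = -4: the polynomial evaluates to 0, so (s + 4) is a factor.
Dividing out leaves s^3 + 22s^2 + 149s + 348 = 0.
This factors further as (s^2 + 10s + 29)(s + 12) = 0.

s = -5 + 2j, -5 - 2j, -4, -12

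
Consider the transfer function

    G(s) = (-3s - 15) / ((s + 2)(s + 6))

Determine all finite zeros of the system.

s = -5

Set the numerator to zero: -3s - 15 = 0, i.e. -3·(s + 5) = 0.
So s = -5.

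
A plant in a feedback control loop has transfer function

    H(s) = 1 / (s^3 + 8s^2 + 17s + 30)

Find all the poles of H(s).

The poles are the roots of the denominator s^3 + 8s^2 + 17s + 30 = 0.
Trying s = -6: the polynomial evaluates to 0, so (s + 6) is a factor.
Dividing out leaves s^2 + 2s + 5 = 0.
The quadratic formula then gives s = -1 ± 2j.

s = -1 + 2j, -1 - 2j, -6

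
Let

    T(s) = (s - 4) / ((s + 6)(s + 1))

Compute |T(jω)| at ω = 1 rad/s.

|T(j1)| ≈ 0.4793

Substitute s = j1: numerator = -4 + j1, denominator = 5 + j7.
|T(j1)| = |-4 + j1| / |5 + j7| = 4.1231 / 8.6023 ≈ 0.4793.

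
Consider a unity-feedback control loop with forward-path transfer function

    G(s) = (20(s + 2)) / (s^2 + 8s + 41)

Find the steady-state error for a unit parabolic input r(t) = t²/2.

G(s) has no poles at the origin.
This is a Type 0 system; Ka = lim_{s→0} s^2·G(s) = 0, so the steady-state error for a parabola input is infinite.

e_ss = ∞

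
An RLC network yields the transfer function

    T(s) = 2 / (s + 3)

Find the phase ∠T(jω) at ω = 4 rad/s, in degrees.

∠T(j4) ≈ -53.13°

At s = j4: numerator = 2, denominator = 3 + j4.
∠T = ∠num − ∠den = 0° − (53.130°) = -53.13°.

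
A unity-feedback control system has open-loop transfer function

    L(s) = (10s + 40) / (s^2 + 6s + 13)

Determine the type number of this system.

Type 0

The denominator has no factor of s at the origin — no free integrator — so this is a Type 0 system.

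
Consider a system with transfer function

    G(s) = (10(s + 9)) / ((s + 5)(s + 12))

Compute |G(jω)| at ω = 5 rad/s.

Substitute s = j5: numerator = 90 + j50, denominator = 35 + j85.
|G(j5)| = |90 + j50| / |35 + j85| = 102.96 / 91.924 ≈ 1.120.

|G(j5)| ≈ 1.120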